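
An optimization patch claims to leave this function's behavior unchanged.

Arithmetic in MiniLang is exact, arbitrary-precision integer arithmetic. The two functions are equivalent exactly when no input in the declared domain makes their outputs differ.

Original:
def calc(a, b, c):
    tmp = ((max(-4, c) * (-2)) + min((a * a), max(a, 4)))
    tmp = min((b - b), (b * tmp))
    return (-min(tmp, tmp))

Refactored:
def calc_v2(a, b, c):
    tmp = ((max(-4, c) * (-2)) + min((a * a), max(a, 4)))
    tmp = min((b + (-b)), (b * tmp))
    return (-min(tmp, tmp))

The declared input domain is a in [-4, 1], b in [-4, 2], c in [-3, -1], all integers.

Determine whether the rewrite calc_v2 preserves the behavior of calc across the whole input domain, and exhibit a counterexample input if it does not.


Differences: arithmetic usage differs — yet all 126 inputs agree.
verdict: equivalent


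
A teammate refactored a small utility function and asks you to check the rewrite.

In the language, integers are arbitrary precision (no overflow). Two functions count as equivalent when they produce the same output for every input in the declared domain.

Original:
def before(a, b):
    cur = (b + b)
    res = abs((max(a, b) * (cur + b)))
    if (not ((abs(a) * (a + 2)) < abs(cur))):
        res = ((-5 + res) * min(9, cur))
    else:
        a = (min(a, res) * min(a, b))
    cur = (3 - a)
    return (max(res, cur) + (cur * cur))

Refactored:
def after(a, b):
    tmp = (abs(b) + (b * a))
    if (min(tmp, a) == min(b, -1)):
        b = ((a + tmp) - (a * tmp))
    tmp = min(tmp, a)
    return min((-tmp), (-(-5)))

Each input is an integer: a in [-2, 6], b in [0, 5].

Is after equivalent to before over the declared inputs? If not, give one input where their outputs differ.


a=-2, b=0 yields 30 from before but 2 from after.
verdict: not equivalent; witness: a=-2, b=0


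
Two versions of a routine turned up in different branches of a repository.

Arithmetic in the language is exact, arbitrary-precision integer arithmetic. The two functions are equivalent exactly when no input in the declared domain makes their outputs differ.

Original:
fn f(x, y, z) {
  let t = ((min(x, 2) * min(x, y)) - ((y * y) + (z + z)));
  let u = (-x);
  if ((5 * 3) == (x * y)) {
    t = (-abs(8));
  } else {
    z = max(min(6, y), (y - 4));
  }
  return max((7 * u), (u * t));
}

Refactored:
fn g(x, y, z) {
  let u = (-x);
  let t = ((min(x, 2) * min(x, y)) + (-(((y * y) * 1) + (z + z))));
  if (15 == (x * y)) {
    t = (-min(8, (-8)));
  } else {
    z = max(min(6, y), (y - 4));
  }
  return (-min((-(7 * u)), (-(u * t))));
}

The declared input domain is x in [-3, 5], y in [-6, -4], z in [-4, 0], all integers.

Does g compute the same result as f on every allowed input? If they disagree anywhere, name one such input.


These are not equivalent — on x=-3, y=-5, z=-4 the outputs split (21 vs 24).
f: t=-2, then u=3, then ((5 * 3) == (x * y)) is true, then t=-8, then returns 21
g: u=3, then t=-2, then (15 == (x * y)) is true, then t=8, then returns 24
verdict: not equivalent; witness: x=-3, y=-5, z=-4


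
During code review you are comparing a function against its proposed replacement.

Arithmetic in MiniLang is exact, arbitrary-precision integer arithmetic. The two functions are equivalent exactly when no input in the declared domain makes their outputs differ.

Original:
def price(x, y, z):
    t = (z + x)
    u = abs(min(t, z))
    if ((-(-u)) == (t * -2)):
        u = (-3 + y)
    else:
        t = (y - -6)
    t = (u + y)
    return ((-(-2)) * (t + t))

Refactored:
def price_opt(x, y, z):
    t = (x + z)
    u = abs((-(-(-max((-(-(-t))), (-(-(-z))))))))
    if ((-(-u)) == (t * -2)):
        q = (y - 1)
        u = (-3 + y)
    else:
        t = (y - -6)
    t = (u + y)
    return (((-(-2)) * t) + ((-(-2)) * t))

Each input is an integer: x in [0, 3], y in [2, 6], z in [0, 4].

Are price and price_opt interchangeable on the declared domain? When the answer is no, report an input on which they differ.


The two versions differ — the changes include statement counts differ, plus min/max/abs usage differs, plus local variable names differ, plus constant usage differs, plus arithmetic usage differs.
One worked example (x=2, y=2, z=0) — price: t=2, then u=0, then ((-(-u)) == (t * -2)) is false, then t=8, then t=2, then returns 8; price_opt: t=2, then u=0, then ((-(-u)) == (t * -2)) is false, then t=8, then t=2, then returns 8; agreement on 8.
Every one of the 100 inputs gives matching results.
verdict: equivalent


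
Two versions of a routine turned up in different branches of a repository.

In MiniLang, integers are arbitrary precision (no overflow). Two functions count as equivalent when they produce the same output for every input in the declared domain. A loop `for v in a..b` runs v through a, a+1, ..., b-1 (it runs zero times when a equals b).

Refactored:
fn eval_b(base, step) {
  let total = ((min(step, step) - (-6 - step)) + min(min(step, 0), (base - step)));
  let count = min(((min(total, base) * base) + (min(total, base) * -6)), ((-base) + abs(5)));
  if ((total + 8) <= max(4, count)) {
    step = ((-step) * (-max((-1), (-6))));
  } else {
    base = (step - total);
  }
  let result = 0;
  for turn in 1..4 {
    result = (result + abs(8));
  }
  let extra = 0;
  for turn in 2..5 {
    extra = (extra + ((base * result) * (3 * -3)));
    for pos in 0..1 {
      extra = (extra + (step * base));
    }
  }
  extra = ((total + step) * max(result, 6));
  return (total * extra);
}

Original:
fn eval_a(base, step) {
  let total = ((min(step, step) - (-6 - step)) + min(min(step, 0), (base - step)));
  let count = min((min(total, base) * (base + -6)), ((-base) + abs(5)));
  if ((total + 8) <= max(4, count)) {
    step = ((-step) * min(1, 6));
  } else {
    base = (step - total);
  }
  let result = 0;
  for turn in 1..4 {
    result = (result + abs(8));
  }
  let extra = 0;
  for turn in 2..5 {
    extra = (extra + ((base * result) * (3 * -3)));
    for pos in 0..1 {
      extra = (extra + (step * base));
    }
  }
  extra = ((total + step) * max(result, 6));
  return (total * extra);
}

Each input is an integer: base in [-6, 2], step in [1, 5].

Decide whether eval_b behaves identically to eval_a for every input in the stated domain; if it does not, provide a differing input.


Side by side, the visible changes include: min/max/abs usage differs; also arithmetic usage differs.
Spot check at base=-1, step=4 — eval_a: total=9, then count=6, then ((total + 8) <= max(4, count)) is false, then base=-5, then result=0, then (turn=1), then result=8, then (turn=2), then result=16, then (turn=3), then result=24, then extra=0, then (turn=2), then extra=1080, then (pos=0), then extra=1060, then (turn=3), then extra=2140, then (pos=0), then extra=2120, then (turn=4), then extra=3200, then (pos=0), then extra=3180, then extra=312, then returns 2808. eval_b: total=9, then count=6, then ((total + 8) <= max(4, count)) is false, then base=-5, then result=0, then (turn=1), then result=8, then (turn=2), then result=16, then (turn=3), then result=24, then extra=0, then (turn=2), then extra=1080, then (pos=0), then extra=1060, then (turn=3), then extra=2140, then (pos=0), then extra=2120, then (turn=4), then extra=3200, then (pos=0), then extra=3180, then extra=312, then returns 2808. Both give 2808.
Every one of the 45 inputs gives matching results.
verdict: equivalent


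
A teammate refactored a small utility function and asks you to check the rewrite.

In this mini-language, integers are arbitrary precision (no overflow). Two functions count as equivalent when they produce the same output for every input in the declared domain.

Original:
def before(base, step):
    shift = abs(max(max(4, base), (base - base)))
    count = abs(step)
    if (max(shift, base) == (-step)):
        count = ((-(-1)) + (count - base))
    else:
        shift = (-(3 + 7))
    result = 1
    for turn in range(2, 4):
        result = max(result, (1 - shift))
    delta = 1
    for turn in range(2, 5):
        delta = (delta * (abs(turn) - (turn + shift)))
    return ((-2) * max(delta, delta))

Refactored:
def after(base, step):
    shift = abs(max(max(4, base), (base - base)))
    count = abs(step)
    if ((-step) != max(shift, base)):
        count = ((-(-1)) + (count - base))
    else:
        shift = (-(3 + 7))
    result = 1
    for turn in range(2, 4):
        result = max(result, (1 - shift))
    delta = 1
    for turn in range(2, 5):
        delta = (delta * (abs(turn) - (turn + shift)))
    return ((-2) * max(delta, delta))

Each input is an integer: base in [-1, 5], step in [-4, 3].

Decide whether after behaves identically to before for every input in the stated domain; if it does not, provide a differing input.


Take base=-1, step=-4.
before: shift = 4; count = 4; (max(shift, base) == (-step)) -> true; count = 6; result = 1; [turn=2]; result = 1; [turn=3]; result = 1; delta = 1; [turn=2]; delta = -4; [turn=3]; delta = 16; [turn=4]; delta = -64; return 128
after: shift = 4; count = 4; ((-step) != max(shift, base)) -> false; shift = -10; result = 1; [turn=2]; result = 11; [turn=3]; result = 11; delta = 1; [turn=2]; delta = 10; [turn=3]; delta = 100; [turn=4]; delta = 1000; return -2000
128 != -2000, so the rewrite changes behavior.
verdict: not equivalent; witness: base=-1, step=-4


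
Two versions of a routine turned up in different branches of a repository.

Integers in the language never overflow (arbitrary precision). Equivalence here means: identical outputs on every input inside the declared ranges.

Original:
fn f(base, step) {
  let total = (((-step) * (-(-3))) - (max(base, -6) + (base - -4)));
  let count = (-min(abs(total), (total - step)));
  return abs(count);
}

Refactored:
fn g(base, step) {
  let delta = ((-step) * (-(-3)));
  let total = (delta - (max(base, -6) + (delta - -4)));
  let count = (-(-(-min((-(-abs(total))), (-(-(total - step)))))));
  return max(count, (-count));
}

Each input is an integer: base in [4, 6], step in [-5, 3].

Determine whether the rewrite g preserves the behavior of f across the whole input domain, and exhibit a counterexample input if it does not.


Evaluate both at base=4, step=-4.
f: total=0, then count=0, then returns 0
g: delta=12, then total=-8, then count=4, then returns 4
0 vs 4 — the two versions disagree here.
verdict: not equivalent; witness: base=4, step=-4


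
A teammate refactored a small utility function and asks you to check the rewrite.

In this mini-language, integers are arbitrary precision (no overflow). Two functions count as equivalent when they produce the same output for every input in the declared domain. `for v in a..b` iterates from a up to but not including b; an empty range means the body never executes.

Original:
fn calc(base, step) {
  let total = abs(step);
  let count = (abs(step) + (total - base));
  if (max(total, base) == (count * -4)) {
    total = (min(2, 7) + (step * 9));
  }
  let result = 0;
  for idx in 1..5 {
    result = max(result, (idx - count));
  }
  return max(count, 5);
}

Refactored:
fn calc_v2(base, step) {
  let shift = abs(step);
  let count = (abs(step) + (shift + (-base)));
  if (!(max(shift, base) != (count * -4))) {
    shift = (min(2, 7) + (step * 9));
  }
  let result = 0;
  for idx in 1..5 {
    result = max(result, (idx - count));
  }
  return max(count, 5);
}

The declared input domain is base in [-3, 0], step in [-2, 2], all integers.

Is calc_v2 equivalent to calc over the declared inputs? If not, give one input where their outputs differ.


Side by side, the visible changes include: boolean connective usage differs, and arithmetic usage differs, and comparison usage differs, and local variable names differ.
As a probe, take base=-3, step=-1: calc runs total = 1; count = 5; (max(total, base) == (count * -4)) -> false; result = 0; [idx=1]; result = 0; [idx=2]; result = 0; [idx=3]; result = 0; [idx=4]; result = 0; return 5; calc_v2 runs shift = 1; count = 5; (!(max(shift, base) != (count * -4))) -> false; result = 0; [idx=1]; result = 0; [idx=2]; result = 0; [idx=3]; result = 0; [idx=4]; result = 0; return 5; both end at 5.
Checked all 20 inputs in the declared domain: the outputs agree on every one.
verdict: equivalent


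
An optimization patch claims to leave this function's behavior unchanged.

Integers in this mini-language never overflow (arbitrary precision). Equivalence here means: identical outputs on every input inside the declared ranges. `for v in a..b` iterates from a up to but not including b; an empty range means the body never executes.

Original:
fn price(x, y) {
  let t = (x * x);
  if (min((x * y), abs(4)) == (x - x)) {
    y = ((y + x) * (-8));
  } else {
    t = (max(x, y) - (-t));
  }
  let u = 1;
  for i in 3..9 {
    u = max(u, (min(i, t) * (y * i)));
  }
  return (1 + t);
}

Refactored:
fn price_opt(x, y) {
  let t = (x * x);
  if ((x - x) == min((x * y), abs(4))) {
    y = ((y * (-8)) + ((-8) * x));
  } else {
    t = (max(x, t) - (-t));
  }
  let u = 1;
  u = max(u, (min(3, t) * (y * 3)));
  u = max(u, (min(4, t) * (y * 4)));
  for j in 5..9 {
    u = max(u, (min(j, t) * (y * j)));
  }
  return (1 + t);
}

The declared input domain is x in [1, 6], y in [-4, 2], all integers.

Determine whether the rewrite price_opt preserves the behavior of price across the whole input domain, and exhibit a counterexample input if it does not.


Not equivalent: x=1, y=2 separates them (4 vs 3).
price: t=1, then (min((x * y), abs(4)) == (x - x)) is false, then t=3, then u=1, then (i=3), then u=18, then (i=4), then u=24, then (i=5), then u=30, then (i=6), then u=36, then (i=7), then u=42, then (i=8), then u=48, then returns 4
price_opt: t=1, then ((x - x) == min((x * y), abs(4))) is false, then t=2, then u=1, then u=12, then u=16, then (j=5), then u=20, then (j=6), then u=24, then (j=7), then u=28, then (j=8), then u=32, then returns 3
verdict: not equivalent; witness: x=1, y=2


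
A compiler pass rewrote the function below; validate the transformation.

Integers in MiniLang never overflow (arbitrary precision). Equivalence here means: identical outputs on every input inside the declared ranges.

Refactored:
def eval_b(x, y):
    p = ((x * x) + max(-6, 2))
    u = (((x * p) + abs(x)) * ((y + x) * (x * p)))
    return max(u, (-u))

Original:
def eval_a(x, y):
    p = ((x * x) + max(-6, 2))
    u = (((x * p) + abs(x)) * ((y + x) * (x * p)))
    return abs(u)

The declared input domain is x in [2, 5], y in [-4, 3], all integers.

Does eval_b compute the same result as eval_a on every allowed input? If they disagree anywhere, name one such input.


Comparing the listings, the differences include: min/max/abs usage differs.
As a probe, take x=3, y=0: eval_a runs p = 11; u = 3564; return 3564; eval_b runs p = 11; u = 3564; return 3564; both end at 3564.
Checked all 32 inputs in the declared domain: the outputs agree on every one.
verdict: equivalent


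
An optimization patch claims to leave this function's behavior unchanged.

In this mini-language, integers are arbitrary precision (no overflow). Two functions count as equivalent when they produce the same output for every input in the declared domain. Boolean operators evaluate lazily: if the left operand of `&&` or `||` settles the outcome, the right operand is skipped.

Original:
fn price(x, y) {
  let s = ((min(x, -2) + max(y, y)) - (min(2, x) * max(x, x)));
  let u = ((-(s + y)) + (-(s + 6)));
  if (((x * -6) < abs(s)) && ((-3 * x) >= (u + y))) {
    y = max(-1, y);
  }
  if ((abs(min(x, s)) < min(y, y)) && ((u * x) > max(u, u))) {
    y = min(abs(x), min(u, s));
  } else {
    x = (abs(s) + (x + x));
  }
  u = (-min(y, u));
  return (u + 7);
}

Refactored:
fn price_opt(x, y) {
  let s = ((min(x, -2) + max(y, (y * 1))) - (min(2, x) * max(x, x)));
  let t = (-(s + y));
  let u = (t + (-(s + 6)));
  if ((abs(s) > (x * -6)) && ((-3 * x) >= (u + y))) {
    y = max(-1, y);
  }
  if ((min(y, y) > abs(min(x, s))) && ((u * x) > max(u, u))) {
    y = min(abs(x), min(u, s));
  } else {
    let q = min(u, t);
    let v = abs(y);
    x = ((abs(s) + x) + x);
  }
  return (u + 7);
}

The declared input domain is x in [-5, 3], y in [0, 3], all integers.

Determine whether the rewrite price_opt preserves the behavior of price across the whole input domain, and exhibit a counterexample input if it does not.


Consider the input x=-5, y=0.
price: s becomes -30; next u becomes 54; next (((x * -6) < abs(s)) && ((-3 * x) >= (u + y))) evaluates to false; next ((abs(min(x, s)) < min(y, y)) && ((u * x) > max(u, u))) evaluates to false; next x becomes 20; next u becomes 0; next final value 7
price_opt: s becomes -30; next t becomes 30; next u becomes 54; next ((abs(s) > (x * -6)) && ((-3 * x) >= (u + y))) evaluates to false; next ((min(y, y) > abs(min(x, s))) && ((u * x) > max(u, u))) evaluates to false; next q becomes 30; next v becomes 0; next x becomes 20; next final value 61
7 and 61 differ, so these are not the same function on this domain.
verdict: not equivalent; witness: x=-5, y=0


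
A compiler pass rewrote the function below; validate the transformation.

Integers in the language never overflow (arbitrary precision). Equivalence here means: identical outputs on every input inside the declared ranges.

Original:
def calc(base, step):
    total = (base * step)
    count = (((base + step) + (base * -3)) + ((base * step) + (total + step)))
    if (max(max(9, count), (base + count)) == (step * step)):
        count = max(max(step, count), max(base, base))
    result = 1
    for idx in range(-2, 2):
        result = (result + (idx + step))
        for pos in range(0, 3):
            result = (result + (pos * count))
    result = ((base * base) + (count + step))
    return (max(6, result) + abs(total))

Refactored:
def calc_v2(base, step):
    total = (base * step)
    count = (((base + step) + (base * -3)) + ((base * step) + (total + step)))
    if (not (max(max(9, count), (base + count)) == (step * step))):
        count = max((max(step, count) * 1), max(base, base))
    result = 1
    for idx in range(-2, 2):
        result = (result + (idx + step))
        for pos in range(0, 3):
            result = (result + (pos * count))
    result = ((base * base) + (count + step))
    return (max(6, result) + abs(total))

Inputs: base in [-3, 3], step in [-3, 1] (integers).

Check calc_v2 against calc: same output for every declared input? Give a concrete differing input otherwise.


Take base=3, step=-3.
calc: total = -9; count = -30; (max(max(9, count), (base + count)) == (step * step)) -> true; count = 3; result = 1; [idx=-2]; result = -4; [pos=0]; result = -4; [pos=1]; result = -1; [pos=2]; result = 5; [idx=-1]; result = 1; [pos=0]; result = 1; [pos=1]; result = 4; [pos=2]; result = 10; [idx=0]; result = 7; [pos=0]; result = 7; [pos=1]; result = 10; [pos=2]; result = 16; [idx=1]; result = 14; [pos=0]; result = 14; [pos=1]; result = 17; [pos=2]; result = 23; result = 9; return 18
calc_v2: total = -9; count = -30; (not (max(max(9, count), (base + count)) == (step * step))) -> false; result = 1; [idx=-2]; result = -4; [pos=0]; result = -4; [pos=1]; result = -34; [pos=2]; result = -94; [idx=-1]; result = -98; [pos=0]; result = -98; [pos=1]; result = -128; [pos=2]; result = -188; [idx=0]; result = -191; [pos=0]; result = -191; [pos=1]; result = -221; [pos=2]; result = -281; [idx=1]; result = -283; [pos=0]; result = -283; [pos=1]; result = -313; [pos=2]; result = -373; result = -24; return 15
18 vs 15 — the two versions disagree here.
verdict: not equivalent; witness: base=3, step=-3


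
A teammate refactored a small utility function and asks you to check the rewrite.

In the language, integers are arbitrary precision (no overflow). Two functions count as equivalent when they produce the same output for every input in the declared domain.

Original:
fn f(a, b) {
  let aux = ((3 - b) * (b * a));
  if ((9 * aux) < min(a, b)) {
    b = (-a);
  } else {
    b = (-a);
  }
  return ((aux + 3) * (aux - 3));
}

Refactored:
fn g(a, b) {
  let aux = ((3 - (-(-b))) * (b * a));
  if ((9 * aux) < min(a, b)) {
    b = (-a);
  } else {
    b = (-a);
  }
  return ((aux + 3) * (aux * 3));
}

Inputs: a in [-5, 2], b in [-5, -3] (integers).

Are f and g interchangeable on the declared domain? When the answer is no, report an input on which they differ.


The rewrite breaks on a=-5, b=-5, where the results are 39991 and 121800.
f: aux = 200; ((9 * aux) < min(a, b)) -> false; b = 5; return 39991
g: aux = 200; ((9 * aux) < min(a, b)) -> false; b = 5; return 121800
verdict: not equivalent; witness: a=-5, b=-5


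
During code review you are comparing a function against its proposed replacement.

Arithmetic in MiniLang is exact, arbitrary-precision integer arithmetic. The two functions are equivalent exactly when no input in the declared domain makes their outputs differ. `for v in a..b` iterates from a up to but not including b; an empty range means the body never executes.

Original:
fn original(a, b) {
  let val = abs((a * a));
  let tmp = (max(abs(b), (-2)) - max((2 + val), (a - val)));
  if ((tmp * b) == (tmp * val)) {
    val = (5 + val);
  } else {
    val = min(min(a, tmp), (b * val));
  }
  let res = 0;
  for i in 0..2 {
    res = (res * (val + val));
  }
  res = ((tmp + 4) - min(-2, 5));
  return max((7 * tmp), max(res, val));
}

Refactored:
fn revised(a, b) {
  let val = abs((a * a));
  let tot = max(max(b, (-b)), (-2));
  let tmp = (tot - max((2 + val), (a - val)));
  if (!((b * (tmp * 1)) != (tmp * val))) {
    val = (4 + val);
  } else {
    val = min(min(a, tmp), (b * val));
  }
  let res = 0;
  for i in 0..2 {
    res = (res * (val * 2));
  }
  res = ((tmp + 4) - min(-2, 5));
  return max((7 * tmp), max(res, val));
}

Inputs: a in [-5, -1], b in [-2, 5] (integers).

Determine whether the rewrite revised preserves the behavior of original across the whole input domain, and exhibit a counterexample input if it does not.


At a=-2, b=4: original gives 9, revised gives 8.
verdict: not equivalent; witness: a=-2, b=4


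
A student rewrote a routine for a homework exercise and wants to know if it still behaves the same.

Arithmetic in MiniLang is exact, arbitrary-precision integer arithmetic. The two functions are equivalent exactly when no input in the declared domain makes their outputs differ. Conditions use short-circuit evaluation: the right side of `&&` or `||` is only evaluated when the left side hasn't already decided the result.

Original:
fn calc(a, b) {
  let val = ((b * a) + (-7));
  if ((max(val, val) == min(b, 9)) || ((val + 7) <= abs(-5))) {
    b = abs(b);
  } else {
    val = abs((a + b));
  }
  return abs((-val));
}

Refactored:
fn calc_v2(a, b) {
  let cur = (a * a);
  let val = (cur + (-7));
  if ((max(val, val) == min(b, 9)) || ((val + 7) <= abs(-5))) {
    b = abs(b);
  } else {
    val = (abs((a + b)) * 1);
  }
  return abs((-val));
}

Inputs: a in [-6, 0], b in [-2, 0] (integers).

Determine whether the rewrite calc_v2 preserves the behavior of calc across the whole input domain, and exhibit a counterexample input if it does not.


These are not equivalent — on a=-6, b=-1 the outputs split (1 vs 7).
calc: val := -1 | ((max(val, val) == min(b, 9)) || ((val + 7) <= abs(-5))): true | b := 1 | result 1
calc_v2: cur := 36 | val := 29 | ((max(val, val) == min(b, 9)) || ((val + 7) <= abs(-5))): false | val := 7 | result 7
verdict: not equivalent; witness: a=-6, b=-1


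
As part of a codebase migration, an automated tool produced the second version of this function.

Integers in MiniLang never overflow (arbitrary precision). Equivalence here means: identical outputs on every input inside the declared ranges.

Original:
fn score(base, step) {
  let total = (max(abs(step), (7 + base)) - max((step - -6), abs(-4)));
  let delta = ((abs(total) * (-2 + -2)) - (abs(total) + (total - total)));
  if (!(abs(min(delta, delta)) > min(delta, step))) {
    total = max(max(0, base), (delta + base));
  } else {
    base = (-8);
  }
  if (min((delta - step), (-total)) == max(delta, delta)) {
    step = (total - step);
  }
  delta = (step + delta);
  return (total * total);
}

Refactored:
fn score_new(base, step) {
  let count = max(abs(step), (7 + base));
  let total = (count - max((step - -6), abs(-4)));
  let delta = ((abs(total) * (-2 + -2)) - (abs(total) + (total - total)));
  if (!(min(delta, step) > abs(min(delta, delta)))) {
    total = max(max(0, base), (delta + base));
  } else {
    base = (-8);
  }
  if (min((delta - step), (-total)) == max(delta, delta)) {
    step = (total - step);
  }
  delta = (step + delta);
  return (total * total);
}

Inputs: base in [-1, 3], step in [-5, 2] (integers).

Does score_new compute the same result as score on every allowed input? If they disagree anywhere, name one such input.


There is a counterexample at base=-1, step=-5: 4 on one side, 0 on the other.
score: total becomes 2; next delta becomes -10; next (!(abs(min(delta, delta)) > min(delta, step))) evaluates to false; next base becomes -8; next (min((delta - step), (-total)) == max(delta, delta)) evaluates to false; next delta becomes -15; next final value 4
score_new: count becomes 6; next total becomes 2; next delta becomes -10; next (!(min(delta, step) > abs(min(delta, delta)))) evaluates to true; next total becomes 0; next (min((delta - step), (-total)) == max(delta, delta)) evaluates to false; next delta becomes -15; next final value 0
verdict: not equivalent; witness: base=-1, step=-5


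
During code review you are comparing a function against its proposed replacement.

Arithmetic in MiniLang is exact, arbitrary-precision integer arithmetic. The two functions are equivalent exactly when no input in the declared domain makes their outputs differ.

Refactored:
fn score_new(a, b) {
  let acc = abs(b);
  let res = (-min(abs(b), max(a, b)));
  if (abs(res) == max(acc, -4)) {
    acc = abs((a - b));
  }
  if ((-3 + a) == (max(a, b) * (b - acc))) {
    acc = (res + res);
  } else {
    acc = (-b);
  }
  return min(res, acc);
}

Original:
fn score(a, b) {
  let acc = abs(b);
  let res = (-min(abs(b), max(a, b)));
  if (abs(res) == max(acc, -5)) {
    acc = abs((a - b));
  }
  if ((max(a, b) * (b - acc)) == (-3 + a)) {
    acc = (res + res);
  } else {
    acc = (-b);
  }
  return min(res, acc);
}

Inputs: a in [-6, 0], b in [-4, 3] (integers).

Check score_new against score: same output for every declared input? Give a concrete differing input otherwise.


Equivalent. The edit looks behavioral (`-5` became `-4`), but over these ranges it never changes the outcome.
Sweeping the whole domain (56 inputs) finds no disagreement.
Spot check at a=-2, b=-2 — score: acc becomes 2; next res becomes 2; next (abs(res) == max(acc, -5)) evaluates to true; next acc becomes 0; next ((max(a, b) * (b - acc)) == (-3 + a)) evaluates to false; next acc becomes 2; next final value 2. score_new: acc becomes 2; next res becomes 2; next (abs(res) == max(acc, -4)) evaluates to true; next acc becomes 0; next ((-3 + a) == (max(a, b) * (b - acc))) evaluates to false; next acc becomes 2; next final value 2. Both give 2.
verdict: equivalent


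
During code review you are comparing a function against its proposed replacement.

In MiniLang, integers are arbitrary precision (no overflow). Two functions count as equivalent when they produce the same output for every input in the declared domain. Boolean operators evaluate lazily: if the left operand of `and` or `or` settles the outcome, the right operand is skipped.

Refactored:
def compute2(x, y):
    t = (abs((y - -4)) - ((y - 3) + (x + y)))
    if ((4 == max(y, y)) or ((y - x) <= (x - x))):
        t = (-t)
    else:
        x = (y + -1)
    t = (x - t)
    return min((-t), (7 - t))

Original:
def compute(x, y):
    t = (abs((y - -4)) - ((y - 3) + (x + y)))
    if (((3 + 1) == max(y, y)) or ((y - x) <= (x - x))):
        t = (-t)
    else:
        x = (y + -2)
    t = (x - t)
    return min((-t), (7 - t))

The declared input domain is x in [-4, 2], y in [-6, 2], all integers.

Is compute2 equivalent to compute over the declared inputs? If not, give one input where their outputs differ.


Try x=-4, y=-3.
compute: t := 14 | (((3 + 1) == max(y, y)) or ((y - x) <= (x - x))): false | x := -5 | t := -19 | result 19
compute2: t := 14 | ((4 == max(y, y)) or ((y - x) <= (x - x))): false | x := -4 | t := -18 | result 18
19 != 18, so the rewrite changes behavior.
verdict: not equivalent; witness: x=-4, y=-3


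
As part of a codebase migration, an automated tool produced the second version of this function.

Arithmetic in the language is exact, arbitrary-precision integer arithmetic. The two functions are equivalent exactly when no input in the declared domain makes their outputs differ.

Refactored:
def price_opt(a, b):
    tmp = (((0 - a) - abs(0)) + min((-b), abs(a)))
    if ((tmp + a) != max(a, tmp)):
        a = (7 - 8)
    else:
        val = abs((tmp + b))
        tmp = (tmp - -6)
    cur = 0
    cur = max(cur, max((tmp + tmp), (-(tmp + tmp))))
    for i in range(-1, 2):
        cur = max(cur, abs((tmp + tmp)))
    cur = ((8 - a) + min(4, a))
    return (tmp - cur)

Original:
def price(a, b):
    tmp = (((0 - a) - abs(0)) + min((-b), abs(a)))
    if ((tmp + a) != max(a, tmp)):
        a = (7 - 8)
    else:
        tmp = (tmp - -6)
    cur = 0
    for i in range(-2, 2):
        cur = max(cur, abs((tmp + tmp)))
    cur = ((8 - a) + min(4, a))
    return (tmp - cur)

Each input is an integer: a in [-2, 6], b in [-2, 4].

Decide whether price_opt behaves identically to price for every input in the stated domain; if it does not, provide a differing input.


Equivalent — the differences include statement counts differ, arithmetic usage differs, min/max/abs usage differs, loop structure differs, local variable names differ, yet no declared input distinguishes the two.
Spot check at a=2, b=-2 — price: tmp becomes 0; next ((tmp + a) != max(a, tmp)) evaluates to false; next tmp becomes 6; next cur becomes 0; next at i=-2:; next cur becomes 12; next at i=-1:; next cur becomes 12; next at i=0:; next cur becomes 12; next at i=1:; next cur becomes 12; next cur becomes 8; next final value -2. price_opt: tmp becomes 0; next ((tmp + a) != max(a, tmp)) evaluates to false; next val becomes 2; next tmp becomes 6; next cur becomes 0; next cur becomes 12; next at i=-1:; next cur becomes 12; next at i=0:; next cur becomes 12; next at i=1:; next cur becomes 12; next cur becomes 8; next final value -2. Both give -2.
Across all 63 domain points the two functions coincide.
verdict: equivalent


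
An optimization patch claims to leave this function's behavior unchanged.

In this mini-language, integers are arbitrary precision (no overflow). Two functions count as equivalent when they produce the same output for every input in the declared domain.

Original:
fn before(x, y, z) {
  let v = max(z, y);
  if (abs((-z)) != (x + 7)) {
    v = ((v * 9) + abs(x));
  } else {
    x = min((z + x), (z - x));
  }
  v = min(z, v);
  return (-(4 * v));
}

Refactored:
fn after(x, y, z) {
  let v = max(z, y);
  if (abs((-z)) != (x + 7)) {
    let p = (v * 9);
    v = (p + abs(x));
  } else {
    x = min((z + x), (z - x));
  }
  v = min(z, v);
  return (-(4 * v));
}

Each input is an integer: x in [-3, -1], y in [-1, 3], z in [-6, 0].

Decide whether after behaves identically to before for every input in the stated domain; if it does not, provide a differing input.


Equivalent — the differences include local variable names differ; also statement counts differ, yet no declared input distinguishes the two.
As a probe, take x=-2, y=0, z=-5: before runs v = 0; (abs((-z)) != (x + 7)) -> false; x = -7; v = -5; return 20; after runs v = 0; (abs((-z)) != (x + 7)) -> false; x = -7; v = -5; return 20; both end at 20.
An exhaustive pass over the 105 declared inputs shows identical outputs.
verdict: equivalent


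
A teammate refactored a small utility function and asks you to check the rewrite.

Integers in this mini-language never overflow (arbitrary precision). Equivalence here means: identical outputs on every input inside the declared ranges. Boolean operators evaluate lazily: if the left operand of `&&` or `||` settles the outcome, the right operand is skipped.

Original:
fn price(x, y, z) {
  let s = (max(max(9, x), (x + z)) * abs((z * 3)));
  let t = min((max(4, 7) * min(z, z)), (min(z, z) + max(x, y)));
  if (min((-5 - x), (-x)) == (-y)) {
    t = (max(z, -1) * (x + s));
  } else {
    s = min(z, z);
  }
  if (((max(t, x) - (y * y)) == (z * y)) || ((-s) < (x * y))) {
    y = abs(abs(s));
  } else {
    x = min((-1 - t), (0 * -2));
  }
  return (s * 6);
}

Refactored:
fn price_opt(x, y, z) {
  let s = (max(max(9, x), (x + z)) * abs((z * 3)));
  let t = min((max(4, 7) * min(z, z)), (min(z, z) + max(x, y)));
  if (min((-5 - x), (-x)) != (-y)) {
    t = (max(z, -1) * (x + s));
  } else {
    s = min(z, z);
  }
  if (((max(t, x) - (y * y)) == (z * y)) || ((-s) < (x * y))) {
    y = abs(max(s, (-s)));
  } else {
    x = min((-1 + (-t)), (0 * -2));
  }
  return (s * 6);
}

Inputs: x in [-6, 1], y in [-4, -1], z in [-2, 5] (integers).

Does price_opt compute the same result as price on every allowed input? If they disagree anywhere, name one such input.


Run the pair on x=-6, y=-4, z=-2.
price: s := 54 | t := -14 | (min((-5 - x), (-x)) == (-y)): false | s := -2 | (((max(t, x) - (y * y)) == (z * y)) || ((-s) < (x * y))): true | y := 2 | result -12
price_opt: s := 54 | t := -14 | (min((-5 - x), (-x)) != (-y)): true | t := -48 | (((max(t, x) - (y * y)) == (z * y)) || ((-s) < (x * y))): true | y := 54 | result 324
-12 against 324: the behavior changed.
verdict: not equivalent; witness: x=-6, y=-4, z=-2


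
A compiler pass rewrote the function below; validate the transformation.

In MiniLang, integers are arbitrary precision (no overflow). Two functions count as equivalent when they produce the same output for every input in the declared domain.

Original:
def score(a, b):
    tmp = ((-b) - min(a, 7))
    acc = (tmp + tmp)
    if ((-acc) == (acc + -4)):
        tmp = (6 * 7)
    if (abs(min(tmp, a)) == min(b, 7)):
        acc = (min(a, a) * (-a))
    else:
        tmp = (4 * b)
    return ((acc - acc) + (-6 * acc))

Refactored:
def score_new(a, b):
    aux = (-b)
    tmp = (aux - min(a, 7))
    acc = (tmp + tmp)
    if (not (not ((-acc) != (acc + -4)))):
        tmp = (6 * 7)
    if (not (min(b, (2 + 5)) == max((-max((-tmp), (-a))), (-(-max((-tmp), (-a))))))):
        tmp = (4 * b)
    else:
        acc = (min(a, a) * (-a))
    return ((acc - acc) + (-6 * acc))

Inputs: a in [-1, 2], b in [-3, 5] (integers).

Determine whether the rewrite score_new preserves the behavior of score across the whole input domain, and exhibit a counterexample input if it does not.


a=0, b=1 yields 0 from score but 12 from score_new.
verdict: not equivalent; witness: a=0, b=1


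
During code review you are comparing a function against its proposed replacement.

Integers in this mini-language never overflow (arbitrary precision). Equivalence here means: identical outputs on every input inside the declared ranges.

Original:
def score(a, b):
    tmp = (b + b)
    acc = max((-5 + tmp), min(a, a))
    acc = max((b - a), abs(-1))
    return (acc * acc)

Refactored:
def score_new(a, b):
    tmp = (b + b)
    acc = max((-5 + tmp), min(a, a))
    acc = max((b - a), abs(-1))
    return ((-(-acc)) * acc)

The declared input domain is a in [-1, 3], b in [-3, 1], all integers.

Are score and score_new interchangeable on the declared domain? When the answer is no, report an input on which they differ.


Equivalent — the differences include same computation, different form, yet no declared input distinguishes the two.
Spot check at a=1, b=0 — score: tmp = 0; acc = 1; acc = 1; return 1. score_new: tmp = 0; acc = 1; acc = 1; return 1. Both give 1.
Every one of the 25 inputs gives matching results.
verdict: equivalent


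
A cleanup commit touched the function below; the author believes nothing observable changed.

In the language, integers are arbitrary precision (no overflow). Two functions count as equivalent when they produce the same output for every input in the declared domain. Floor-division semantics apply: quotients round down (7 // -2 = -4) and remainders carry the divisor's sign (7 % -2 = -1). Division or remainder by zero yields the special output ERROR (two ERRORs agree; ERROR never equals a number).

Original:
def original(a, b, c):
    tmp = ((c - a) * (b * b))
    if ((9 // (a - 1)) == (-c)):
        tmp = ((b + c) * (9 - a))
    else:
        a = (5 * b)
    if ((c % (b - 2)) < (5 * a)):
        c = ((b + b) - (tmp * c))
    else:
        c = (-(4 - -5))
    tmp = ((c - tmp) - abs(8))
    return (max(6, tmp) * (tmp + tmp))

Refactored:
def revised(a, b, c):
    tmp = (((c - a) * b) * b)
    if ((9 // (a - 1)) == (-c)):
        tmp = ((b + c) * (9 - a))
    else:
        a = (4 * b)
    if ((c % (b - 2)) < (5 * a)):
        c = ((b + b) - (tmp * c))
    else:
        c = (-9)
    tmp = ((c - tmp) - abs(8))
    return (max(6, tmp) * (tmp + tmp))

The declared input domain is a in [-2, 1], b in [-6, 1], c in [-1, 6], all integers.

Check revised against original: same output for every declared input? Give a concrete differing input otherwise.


The suspicious edit (`5` became `4`) never changes the result for any input inside the declared domain; all 256 inputs agree.
verdict: equivalent


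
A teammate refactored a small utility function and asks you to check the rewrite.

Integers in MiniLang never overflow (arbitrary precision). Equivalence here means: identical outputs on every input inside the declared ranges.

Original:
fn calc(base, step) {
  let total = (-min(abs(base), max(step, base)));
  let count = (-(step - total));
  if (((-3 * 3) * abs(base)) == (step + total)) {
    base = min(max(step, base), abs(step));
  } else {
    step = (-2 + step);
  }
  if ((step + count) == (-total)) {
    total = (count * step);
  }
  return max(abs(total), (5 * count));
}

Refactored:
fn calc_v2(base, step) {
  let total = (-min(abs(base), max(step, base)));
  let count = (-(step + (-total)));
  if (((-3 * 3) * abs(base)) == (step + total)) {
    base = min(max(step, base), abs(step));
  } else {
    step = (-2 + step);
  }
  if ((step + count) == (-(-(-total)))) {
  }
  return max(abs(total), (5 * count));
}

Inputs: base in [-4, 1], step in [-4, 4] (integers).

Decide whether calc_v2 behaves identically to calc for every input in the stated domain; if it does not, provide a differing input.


The rewrite breaks on base=-1, step=-4, where the results are 30 and 25.
calc: total becomes 1; next count becomes 5; next (((-3 * 3) * abs(base)) == (step + total)) evaluates to false; next step becomes -6; next ((step + count) == (-total)) evaluates to true; next total becomes -30; next final value 30
calc_v2: total becomes 1; next count becomes 5; next (((-3 * 3) * abs(base)) == (step + total)) evaluates to false; next step becomes -6; next ((step + count) == (-(-(-total)))) evaluates to true; next final value 25
verdict: not equivalent; witness: base=-1, step=-4


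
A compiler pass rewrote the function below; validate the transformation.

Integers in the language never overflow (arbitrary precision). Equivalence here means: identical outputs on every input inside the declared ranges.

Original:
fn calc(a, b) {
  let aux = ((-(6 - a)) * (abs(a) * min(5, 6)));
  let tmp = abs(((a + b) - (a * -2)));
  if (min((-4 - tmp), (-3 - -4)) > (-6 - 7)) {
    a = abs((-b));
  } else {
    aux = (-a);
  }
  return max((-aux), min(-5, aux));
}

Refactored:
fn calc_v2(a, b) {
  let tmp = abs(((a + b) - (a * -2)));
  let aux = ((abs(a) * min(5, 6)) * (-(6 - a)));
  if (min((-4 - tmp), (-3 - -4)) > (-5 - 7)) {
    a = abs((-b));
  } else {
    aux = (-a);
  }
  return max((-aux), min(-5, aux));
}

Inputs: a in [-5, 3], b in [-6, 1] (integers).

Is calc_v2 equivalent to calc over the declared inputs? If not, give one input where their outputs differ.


a=-3, b=1 yields 135 from calc but -3 from calc_v2.
verdict: not equivalent; witness: a=-3, b=1


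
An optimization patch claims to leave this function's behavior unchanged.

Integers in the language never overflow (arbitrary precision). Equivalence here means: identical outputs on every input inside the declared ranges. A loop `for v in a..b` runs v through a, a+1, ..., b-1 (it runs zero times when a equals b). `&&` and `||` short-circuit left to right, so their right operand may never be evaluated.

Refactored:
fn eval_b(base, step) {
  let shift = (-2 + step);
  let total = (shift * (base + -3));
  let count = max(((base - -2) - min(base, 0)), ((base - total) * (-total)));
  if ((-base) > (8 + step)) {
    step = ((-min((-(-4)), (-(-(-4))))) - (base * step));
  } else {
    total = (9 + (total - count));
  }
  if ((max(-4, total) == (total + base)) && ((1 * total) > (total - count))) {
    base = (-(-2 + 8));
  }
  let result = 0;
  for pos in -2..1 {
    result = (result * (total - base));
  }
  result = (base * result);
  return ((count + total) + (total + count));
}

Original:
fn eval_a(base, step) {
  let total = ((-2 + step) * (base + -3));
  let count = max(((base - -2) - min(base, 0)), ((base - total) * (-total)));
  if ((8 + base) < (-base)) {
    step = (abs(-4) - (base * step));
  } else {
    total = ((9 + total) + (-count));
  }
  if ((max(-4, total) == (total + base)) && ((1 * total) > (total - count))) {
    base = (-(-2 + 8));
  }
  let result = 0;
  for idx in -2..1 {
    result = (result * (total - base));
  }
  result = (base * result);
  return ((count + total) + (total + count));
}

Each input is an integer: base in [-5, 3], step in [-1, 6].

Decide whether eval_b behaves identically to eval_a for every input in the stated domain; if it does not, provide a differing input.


Run the pair on base=-5, step=-1.
eval_a: total becomes 24; next count becomes 696; next ((8 + base) < (-base)) evaluates to true; next step becomes -1; next ((max(-4, total) == (total + base)) && ((1 * total) > (total - count))) evaluates to false; next result becomes 0; next at idx=-2:; next result becomes 0; next at idx=-1:; next result becomes 0; next at idx=0:; next result becomes 0; next result becomes 0; next final value 1440
eval_b: shift becomes -3; next total becomes 24; next count becomes 696; next ((-base) > (8 + step)) evaluates to false; next total becomes -663; next ((max(-4, total) == (total + base)) && ((1 * total) > (total - count))) evaluates to false; next result becomes 0; next at pos=-2:; next result becomes 0; next at pos=-1:; next result becomes 0; next at pos=0:; next result becomes 0; next result becomes 0; next final value 66
1440 and 66 differ, so these are not the same function on this domain.
verdict: not equivalent; witness: base=-5, step=-1
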